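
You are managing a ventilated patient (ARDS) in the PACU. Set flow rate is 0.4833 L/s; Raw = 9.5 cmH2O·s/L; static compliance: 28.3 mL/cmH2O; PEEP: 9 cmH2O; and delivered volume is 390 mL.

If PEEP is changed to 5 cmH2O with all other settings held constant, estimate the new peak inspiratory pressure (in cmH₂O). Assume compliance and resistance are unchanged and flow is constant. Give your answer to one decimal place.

PIP = Vt/C + R·V̇ + PEEP (constant-flow equation of motion).
Only the baseline term changes: ΔPIP = ΔPEEP = 5 − 9 = -4.0 cmH2O.
Original PIP = 390/28.3 + 9.5×0.4833 + 9 = 27.372 cmH2O; new PIP = 27.372 + (-4.0) = 23.372 cmH2O.

23.4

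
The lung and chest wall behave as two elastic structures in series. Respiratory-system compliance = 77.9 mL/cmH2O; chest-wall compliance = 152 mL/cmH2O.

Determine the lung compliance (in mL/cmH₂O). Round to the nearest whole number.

1/CL = 1/Crs − 1/Ccw.
1/CL = 1/77.9 − 1/152 = 0.006258.
CL = 159.8 mL/cmH2O.

160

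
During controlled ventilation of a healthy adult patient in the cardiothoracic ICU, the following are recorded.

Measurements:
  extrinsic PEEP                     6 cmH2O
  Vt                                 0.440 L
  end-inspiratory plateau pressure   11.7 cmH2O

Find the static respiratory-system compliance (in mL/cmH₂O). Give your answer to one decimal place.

77.2

Cstat = Vt / (Pplat − PEEP) = 440 / (11.7 − 6) = 440 / 5.7 = 77.193 mL/cmH2O.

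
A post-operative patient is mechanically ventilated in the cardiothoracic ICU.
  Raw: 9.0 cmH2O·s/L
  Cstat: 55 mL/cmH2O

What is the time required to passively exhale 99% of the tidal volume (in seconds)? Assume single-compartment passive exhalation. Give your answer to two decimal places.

2.28

τ = R × C = 9.0 × 55 mL/cmH2O = 9.0 × 0.055 L/cmH2O = 0.495 s.
Exhaled fraction f = 1 − e^(−t/τ) → t = −τ·ln(1 − f) = −0.495·ln(0.01) = 2.28 s.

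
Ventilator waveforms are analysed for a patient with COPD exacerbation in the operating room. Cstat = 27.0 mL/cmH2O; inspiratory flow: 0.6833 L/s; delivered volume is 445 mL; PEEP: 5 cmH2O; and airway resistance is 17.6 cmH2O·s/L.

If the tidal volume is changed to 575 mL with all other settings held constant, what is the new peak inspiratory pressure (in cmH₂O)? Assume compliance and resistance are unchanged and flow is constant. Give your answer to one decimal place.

38.3

PIP = Vt/C + R·V̇ + PEEP (constant-flow equation of motion).
Only the elastic term changes: ΔPIP = ΔVt / C = (575 − 445) / 27.0 = 4.815 cmH2O.
Original PIP = 445/27.0 + 17.6×0.6833 + 5 = 33.508 cmH2O; new PIP = 33.508 + (4.815) = 38.323 cmH2O.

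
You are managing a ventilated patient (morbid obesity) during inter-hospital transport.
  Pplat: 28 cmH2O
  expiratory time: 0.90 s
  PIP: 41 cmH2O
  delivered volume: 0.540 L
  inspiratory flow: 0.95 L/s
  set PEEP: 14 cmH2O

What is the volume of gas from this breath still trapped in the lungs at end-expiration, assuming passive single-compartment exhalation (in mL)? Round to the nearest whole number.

R = (PIP − Pplat)/V̇ = (41 − 28) / 0.95 = 13.0/0.95 = 13.684 cmH2O·s/L.
C = Vt/(Pplat − PEEP) = 540.0 / (28 − 14) = 540.0/14.0 = 38.571 mL/cmH2O.
τ = R × C = 13.684 × 0.03857 L/cmH2O = 0.5278 s.
Fraction remaining = e^(−Te/τ) = e^(−0.90/0.5278) = 0.1817.
Trapped volume = 540.0 × 0.1817 = 98.118 mL.

98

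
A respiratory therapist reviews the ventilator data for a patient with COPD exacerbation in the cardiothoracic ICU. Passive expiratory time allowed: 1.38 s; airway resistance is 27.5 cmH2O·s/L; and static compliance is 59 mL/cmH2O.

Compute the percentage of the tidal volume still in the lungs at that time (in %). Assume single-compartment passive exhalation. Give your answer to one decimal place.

42.7

τ = R × C = 27.5 × 59 mL/cmH2O = 27.5 × 0.059 L/cmH2O = 1.623 s.
Passive exhalation: V(t)/V₀ = e^(−t/τ) = e^(−1.38/1.623) = 0.4273.
Fraction remaining = 0.4273 → 42.73%.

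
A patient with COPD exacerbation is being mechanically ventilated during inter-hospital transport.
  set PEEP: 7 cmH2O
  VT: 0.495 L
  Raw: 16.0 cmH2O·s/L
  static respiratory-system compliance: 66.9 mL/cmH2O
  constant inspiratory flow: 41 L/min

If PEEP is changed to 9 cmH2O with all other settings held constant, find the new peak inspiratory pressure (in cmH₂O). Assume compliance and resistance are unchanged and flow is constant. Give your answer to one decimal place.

27.3

Flow: 41 L/min ÷ 60 = 0.6833 L/s.
PIP = Vt/C + R·V̇ + PEEP (constant-flow equation of motion).
Only the baseline term changes: ΔPIP = ΔPEEP = 9 − 7 = 2.0 cmH2O.
Original PIP = 495/66.9 + 16.0×0.6833 + 7 = 25.332 cmH2O; new PIP = 25.332 + (2.0) = 27.332 cmH2O.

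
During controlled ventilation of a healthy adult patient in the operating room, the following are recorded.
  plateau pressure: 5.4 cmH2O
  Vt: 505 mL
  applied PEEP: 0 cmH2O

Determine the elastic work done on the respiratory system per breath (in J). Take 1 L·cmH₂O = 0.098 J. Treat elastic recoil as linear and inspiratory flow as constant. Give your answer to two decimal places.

0.13

Elastic work ≈ ½ × (Pplat − PEEP) × Vt = 0.5 × (5.4 − 0) × 0.505 L = 0.5 × 5.4 × 0.505 = 1.364 L·cmH2O.
× 0.098 J/(L·cmH2O) → 0.1337 J.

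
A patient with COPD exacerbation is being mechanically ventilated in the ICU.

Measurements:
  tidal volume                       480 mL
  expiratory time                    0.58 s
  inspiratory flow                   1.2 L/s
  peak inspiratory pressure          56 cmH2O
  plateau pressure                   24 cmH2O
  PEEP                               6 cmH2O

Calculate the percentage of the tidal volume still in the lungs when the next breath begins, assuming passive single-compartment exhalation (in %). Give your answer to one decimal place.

R = (PIP − Pplat)/V̇ = (56 − 24) / 1.2 = 32.0/1.2 = 26.667 cmH2O·s/L.
C = Vt/(Pplat − PEEP) = 480.0 / (24 − 6) = 480.0/18.0 = 26.667 mL/cmH2O.
τ = R × C = 26.667 × 0.02667 L/cmH2O = 0.7112 s.
Fraction remaining at end-expiration = e^(−Te/τ) = e^(−0.58/0.7112) = 0.4424 → 44.24%.

44.2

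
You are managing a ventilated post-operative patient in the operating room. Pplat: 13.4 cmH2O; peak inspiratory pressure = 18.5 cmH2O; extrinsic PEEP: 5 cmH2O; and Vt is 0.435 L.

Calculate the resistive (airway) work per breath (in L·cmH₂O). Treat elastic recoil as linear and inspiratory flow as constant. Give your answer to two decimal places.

With constant inspiratory flow the resistive pressure is constant at PIP − Pplat = 18.5 − 13.4 = 5.1 cmH2O, so resistive work = 5.1 × 0.435 = 2.219 L·cmH2O.

2.22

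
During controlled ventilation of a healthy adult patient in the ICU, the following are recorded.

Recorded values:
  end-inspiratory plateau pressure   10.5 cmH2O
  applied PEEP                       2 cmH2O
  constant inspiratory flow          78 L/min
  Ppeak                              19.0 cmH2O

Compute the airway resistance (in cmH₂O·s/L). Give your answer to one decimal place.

6.5

Flow: 78 L/min ÷ 60 = 1.3 L/s.
Raw = (PIP − Pplat) / flow = (19.0 − 10.5) / 1.3 = 8.5 / 1.3 = 6.538 cmH2O·s/L.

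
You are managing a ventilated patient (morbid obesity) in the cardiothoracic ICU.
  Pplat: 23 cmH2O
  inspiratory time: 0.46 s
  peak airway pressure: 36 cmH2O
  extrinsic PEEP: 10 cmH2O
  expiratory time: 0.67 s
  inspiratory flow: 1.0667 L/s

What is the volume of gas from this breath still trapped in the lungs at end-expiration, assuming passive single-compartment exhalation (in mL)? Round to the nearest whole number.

114

Vt = flow × Ti = 1.0667 L/s × 0.46 s × 1000 mL/L = 490.68 mL.
R = (PIP − Pplat)/V̇ = (36 − 23) / 1.0667 = 13.0/1.0667 = 12.187 cmH2O·s/L.
C = Vt/(Pplat − PEEP) = 490.68 / (23 − 10) = 490.68/13.0 = 37.745 mL/cmH2O.
τ = R × C = 12.187 × 0.03775 L/cmH2O = 0.4601 s.
Fraction remaining = e^(−Te/τ) = e^(−0.67/0.4601) = 0.2331.
Trapped volume = 490.68 × 0.2331 = 114.38 mL.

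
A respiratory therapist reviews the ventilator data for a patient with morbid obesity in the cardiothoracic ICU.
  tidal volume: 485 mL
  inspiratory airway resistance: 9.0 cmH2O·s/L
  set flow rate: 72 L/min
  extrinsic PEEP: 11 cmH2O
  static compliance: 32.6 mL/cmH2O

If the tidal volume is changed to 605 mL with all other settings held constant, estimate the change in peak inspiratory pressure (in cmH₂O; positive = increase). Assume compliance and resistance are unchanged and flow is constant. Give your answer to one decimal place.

3.7

PIP = Vt/C + R·V̇ + PEEP (constant-flow equation of motion).
Only the elastic term changes: ΔPIP = ΔVt / C = (605 − 485) / 32.6 = 3.681 cmH2O.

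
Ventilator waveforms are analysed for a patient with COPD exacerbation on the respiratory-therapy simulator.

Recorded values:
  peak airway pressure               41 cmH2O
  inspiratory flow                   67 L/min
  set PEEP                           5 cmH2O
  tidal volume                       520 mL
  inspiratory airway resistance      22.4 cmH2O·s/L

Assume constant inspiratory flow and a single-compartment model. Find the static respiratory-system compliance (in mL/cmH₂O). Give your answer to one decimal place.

Flow: 67 L/min ÷ 60 = 1.1167 L/s.
Equation of motion (constant flow): PIP = Vt/C + R·V̇ + PEEP.
Vt/C = PIP − R·V̇ − PEEP = 41 − 22.4×1.1167 − 5 = 41 − 25.014 − 5 = 10.986 cmH2O.
C = Vt / 10.986 = 520 / 10.986 = 47.333 mL/cmH2O.

47.3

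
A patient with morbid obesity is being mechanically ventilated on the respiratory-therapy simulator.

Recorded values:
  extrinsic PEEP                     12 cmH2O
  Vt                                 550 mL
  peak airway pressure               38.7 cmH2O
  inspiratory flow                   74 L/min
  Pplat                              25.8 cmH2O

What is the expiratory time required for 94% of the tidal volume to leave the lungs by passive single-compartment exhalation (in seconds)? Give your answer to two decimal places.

Flow: 74 L/min ÷ 60 = 1.2333 L/s.
R = (PIP − Pplat)/V̇ = (38.7 − 25.8) / 1.2333 = 12.9/1.2333 = 10.46 cmH2O·s/L.
C = Vt/(Pplat − PEEP) = 550.0 / (25.8 − 12) = 550.0/13.8 = 39.855 mL/cmH2O.
τ = R × C = 10.46 × 0.03986 L/cmH2O = 0.4169 s.
t = −τ·ln(1 − 0.94) = −0.4169·ln(0.06) = 1.173 s.

1.17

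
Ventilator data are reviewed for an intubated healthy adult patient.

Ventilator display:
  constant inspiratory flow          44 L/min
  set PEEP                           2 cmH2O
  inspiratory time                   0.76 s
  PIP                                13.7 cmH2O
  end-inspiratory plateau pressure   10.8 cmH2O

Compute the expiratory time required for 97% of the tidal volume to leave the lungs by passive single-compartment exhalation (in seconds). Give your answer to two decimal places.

Flow: 44 L/min ÷ 60 = 0.7333 L/s.
Vt = flow × Ti = 0.7333 L/s × 0.76 s × 1000 mL/L = 557.31 mL.
R = (PIP − Pplat)/V̇ = (13.7 − 10.8) / 0.7333 = 2.9/0.7333 = 3.955 cmH2O·s/L.
C = Vt/(Pplat − PEEP) = 557.31 / (10.8 − 2) = 557.31/8.8 = 63.331 mL/cmH2O.
τ = R × C = 3.955 × 0.06333 L/cmH2O = 0.2505 s.
t = −τ·ln(1 − 0.97) = −0.2505·ln(0.03) = 0.8784 s.

0.88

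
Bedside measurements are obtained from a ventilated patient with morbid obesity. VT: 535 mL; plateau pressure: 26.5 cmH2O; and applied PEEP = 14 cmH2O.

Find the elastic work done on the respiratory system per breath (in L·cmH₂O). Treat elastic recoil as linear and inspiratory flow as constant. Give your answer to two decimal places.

Elastic work ≈ ½ × (Pplat − PEEP) × Vt = 0.5 × (26.5 − 14) × 0.535 L = 0.5 × 12.5 × 0.535 = 3.344 L·cmH2O.

3.34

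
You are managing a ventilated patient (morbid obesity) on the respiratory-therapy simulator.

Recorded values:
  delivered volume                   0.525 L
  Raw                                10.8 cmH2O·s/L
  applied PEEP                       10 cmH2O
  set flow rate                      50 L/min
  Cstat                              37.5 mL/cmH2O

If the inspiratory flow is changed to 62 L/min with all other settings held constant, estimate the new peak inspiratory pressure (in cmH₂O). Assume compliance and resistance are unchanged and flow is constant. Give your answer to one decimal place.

35.2

Flow: 50 L/min ÷ 60 = 0.8333 L/s.
New flow: 62 L/min ÷ 60 = 1.0333 L/s.
PIP = Vt/C + R·V̇ + PEEP (constant-flow equation of motion).
Only the resistive term changes: ΔPIP = R × ΔV̇ = 10.8 × (1.0333 − 0.8333) = 10.8 × 0.2 = 2.16 cmH2O.
Original PIP = 525/37.5 + 10.8×0.8333 + 10 = 33.0 cmH2O; new PIP = 33.0 + (2.16) = 35.16 cmH2O.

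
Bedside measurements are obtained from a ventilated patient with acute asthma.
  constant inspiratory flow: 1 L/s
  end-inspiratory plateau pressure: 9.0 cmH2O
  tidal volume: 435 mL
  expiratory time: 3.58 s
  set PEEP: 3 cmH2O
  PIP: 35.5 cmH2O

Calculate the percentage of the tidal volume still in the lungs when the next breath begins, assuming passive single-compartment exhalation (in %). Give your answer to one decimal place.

15.5

R = (PIP − Pplat)/V̇ = (35.5 − 9.0) / 1 = 26.5/1 = 26.5 cmH2O·s/L.
C = Vt/(Pplat − PEEP) = 435.0 / (9.0 − 3) = 435.0/6.0 = 72.5 mL/cmH2O.
τ = R × C = 26.5 × 0.0725 L/cmH2O = 1.921 s.
Fraction remaining at end-expiration = e^(−Te/τ) = e^(−3.58/1.921) = 0.1551 → 15.51%.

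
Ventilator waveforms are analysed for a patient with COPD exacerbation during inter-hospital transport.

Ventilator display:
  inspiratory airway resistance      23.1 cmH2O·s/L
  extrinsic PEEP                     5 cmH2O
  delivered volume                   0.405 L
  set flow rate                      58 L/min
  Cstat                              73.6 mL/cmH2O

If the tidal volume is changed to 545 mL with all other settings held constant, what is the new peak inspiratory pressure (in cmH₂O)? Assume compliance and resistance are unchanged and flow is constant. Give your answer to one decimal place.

34.7

Flow: 58 L/min ÷ 60 = 0.9667 L/s.
PIP = Vt/C + R·V̇ + PEEP (constant-flow equation of motion).
Only the elastic term changes: ΔPIP = ΔVt / C = (545 − 405) / 73.6 = 1.902 cmH2O.
Original PIP = 405/73.6 + 23.1×0.9667 + 5 = 32.833 cmH2O; new PIP = 32.833 + (1.902) = 34.735 cmH2O.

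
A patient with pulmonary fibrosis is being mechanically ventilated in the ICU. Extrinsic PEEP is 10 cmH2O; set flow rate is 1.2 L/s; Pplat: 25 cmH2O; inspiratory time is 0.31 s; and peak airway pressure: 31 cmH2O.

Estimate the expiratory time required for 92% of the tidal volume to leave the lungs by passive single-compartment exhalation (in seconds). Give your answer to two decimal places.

Vt = flow × Ti = 1.2 L/s × 0.31 s × 1000 mL/L = 372.0 mL.
R = (PIP − Pplat)/V̇ = (31 − 25) / 1.2 = 6.0/1.2 = 5.0 cmH2O·s/L.
C = Vt/(Pplat − PEEP) = 372.0 / (25 − 10) = 372.0/15.0 = 24.8 mL/cmH2O.
τ = R × C = 5.0 × 0.0248 L/cmH2O = 0.124 s.
t = −τ·ln(1 − 0.92) = −0.124·ln(0.08) = 0.3132 s.

0.31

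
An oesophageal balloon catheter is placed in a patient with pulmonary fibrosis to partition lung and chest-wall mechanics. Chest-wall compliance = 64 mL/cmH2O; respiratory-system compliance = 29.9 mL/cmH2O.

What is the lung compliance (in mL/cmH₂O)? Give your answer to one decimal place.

1/CL = 1/Crs − 1/Ccw.
1/CL = 1/29.9 − 1/64 = 0.01782.
CL = 56.117 mL/cmH2O.

56.1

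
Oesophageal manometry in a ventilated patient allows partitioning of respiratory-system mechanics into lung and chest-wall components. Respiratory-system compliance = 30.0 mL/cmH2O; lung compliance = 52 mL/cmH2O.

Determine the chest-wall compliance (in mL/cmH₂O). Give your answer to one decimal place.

70.9

1/Ccw = 1/Crs − 1/CL.
1/Ccw = 1/30.0 − 1/52 = 0.0141.
Ccw = 70.922 mL/cmH2O.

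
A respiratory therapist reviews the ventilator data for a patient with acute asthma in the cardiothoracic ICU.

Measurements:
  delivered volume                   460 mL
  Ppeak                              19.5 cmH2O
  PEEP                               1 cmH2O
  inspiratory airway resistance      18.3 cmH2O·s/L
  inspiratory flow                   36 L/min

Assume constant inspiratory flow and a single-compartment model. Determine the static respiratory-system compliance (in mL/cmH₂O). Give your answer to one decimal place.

Flow: 36 L/min ÷ 60 = 0.6 L/s.
Equation of motion (constant flow): PIP = Vt/C + R·V̇ + PEEP.
Vt/C = PIP − R·V̇ − PEEP = 19.5 − 18.3×0.6 − 1 = 19.5 − 10.98 − 1 = 7.52 cmH2O.
C = Vt / 7.52 = 460 / 7.52 = 61.17 mL/cmH2O.

61.2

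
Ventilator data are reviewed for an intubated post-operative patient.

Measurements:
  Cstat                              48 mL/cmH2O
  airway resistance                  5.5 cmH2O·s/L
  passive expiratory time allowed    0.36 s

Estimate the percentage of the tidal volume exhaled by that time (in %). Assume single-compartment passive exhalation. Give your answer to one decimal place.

74.4

τ = R × C = 5.5 × 48 mL/cmH2O = 5.5 × 0.048 L/cmH2O = 0.264 s.
Passive exhalation: V(t)/V₀ = e^(−t/τ) = e^(−0.36/0.264) = 0.2557.
Fraction exhaled = 1 − 0.2557 = 0.7443 → 74.43%.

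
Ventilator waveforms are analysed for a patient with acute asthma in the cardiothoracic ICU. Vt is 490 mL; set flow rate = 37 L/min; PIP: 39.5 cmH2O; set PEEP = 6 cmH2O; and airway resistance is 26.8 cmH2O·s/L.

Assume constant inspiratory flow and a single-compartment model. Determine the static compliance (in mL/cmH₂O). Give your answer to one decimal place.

Flow: 37 L/min ÷ 60 = 0.6167 L/s.
Equation of motion (constant flow): PIP = Vt/C + R·V̇ + PEEP.
Vt/C = PIP − R·V̇ − PEEP = 39.5 − 26.8×0.6167 − 6 = 39.5 − 16.528 − 6 = 16.972 cmH2O.
C = Vt / 16.972 = 490 / 16.972 = 28.871 mL/cmH2O.

28.9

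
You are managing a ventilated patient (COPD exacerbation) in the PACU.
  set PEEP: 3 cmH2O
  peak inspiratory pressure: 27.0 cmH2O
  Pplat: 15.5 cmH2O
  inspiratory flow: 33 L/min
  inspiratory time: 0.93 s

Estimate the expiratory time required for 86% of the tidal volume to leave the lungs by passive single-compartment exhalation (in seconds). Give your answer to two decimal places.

1.68

Flow: 33 L/min ÷ 60 = 0.55 L/s.
Vt = flow × Ti = 0.55 L/s × 0.93 s × 1000 mL/L = 511.5 mL.
R = (PIP − Pplat)/V̇ = (27.0 − 15.5) / 0.55 = 11.5/0.55 = 20.909 cmH2O·s/L.
C = Vt/(Pplat − PEEP) = 511.5 / (15.5 − 3) = 511.5/12.5 = 40.92 mL/cmH2O.
τ = R × C = 20.909 × 0.04092 L/cmH2O = 0.8556 s.
t = −τ·ln(1 − 0.86) = −0.8556·ln(0.14) = 1.682 s.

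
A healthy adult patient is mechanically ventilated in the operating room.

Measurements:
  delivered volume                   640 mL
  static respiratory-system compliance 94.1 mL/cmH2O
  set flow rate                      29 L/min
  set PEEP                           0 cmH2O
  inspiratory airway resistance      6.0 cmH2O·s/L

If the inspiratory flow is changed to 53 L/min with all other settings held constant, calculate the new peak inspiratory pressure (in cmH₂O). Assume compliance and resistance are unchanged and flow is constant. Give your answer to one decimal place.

Flow: 29 L/min ÷ 60 = 0.4833 L/s.
New flow: 53 L/min ÷ 60 = 0.8833 L/s.
PIP = Vt/C + R·V̇ + PEEP (constant-flow equation of motion).
Only the resistive term changes: ΔPIP = R × ΔV̇ = 6.0 × (0.8833 − 0.4833) = 6.0 × 0.4 = 2.4 cmH2O.
Original PIP = 640/94.1 + 6.0×0.4833 + 0 = 9.701 cmH2O; new PIP = 9.701 + (2.4) = 12.101 cmH2O.

12.1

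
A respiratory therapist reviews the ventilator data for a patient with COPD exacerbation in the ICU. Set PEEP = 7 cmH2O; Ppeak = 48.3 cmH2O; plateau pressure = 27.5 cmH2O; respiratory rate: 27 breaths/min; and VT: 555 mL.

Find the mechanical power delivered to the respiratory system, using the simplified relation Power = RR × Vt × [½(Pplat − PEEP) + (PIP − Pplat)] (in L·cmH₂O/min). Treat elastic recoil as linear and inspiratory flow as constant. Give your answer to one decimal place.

Per-breath work = Vt × [½(Pplat−PEEP) + (PIP−Pplat)] = 0.555 × [0.5×20.5 + 20.8] = 0.555 × 31.05 = 17.233 L·cmH2O.
Power = 27 × 17.233 = 465.29 L·cmH2O/min.

465.3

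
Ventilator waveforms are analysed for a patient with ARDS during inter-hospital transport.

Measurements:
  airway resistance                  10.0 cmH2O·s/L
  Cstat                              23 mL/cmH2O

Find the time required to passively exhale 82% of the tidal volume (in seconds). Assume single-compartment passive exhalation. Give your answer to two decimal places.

τ = R × C = 10.0 × 23 mL/cmH2O = 10.0 × 0.023 L/cmH2O = 0.23 s.
Exhaled fraction f = 1 − e^(−t/τ) → t = −τ·ln(1 − f) = −0.23·ln(0.18) = 0.3944 s.

0.39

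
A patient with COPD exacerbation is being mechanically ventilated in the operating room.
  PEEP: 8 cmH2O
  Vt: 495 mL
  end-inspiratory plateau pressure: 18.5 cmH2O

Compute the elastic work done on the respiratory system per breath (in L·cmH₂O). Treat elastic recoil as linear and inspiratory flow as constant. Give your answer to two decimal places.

2.60

Elastic work ≈ ½ × (Pplat − PEEP) × Vt = 0.5 × (18.5 − 8) × 0.495 L = 0.5 × 10.5 × 0.495 = 2.599 L·cmH2O.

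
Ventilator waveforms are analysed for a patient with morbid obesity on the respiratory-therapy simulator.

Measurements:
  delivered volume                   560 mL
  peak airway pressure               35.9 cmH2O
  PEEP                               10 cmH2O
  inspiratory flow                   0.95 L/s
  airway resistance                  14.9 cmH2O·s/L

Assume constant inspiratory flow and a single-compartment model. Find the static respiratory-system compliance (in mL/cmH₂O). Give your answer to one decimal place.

47.7

Equation of motion (constant flow): PIP = Vt/C + R·V̇ + PEEP.
Vt/C = PIP − R·V̇ − PEEP = 35.9 − 14.9×0.95 − 10 = 35.9 − 14.155 − 10 = 11.745 cmH2O.
C = Vt / 11.745 = 560 / 11.745 = 47.68 mL/cmH2O.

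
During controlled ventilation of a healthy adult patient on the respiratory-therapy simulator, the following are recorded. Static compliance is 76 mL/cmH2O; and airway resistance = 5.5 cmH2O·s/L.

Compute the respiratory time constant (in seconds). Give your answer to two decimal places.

0.42

τ = R × C = 5.5 × 76 mL/cmH2O = 5.5 × 0.076 L/cmH2O = 0.418 s.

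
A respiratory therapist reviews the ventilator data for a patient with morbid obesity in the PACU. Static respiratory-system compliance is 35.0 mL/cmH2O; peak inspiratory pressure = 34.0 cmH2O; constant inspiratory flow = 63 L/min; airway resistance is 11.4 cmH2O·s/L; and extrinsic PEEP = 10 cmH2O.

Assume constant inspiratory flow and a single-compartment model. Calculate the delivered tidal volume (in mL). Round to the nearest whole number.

421

Flow: 63 L/min ÷ 60 = 1.05 L/s.
Equation of motion (constant flow): PIP = Vt/C + R·V̇ + PEEP.
Vt/C = PIP − R·V̇ − PEEP = 34.0 − 11.97 − 10 = 12.03 cmH2O.
Vt = C × 12.03 = 35.0 × 12.03 = 421.05 mL.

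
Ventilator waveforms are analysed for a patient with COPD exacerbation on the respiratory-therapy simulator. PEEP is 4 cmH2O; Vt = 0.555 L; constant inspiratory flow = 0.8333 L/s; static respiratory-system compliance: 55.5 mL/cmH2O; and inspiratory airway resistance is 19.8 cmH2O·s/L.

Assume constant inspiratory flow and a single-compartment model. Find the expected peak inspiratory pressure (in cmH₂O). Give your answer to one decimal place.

30.5

Equation of motion (constant flow): PIP = Vt/C + R·V̇ + PEEP.
PIP = 555/55.5 + 19.8×0.8333 + 4 = 10.0 + 16.499 + 4 = 30.499 cmH2O.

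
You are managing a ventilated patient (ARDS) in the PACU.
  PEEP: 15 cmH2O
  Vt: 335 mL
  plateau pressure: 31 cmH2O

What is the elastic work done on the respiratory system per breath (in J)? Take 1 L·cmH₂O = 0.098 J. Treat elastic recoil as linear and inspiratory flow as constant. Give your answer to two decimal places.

Elastic work ≈ ½ × (Pplat − PEEP) × Vt = 0.5 × (31 − 15) × 0.335 L = 0.5 × 16.0 × 0.335 = 2.68 L·cmH2O.
× 0.098 J/(L·cmH2O) → 0.2626 J.

0.26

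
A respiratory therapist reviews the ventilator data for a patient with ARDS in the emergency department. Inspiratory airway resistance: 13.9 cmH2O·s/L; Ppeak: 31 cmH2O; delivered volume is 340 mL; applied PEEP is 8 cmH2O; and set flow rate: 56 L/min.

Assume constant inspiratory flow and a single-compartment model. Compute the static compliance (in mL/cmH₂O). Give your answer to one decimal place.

Flow: 56 L/min ÷ 60 = 0.9333 L/s.
Equation of motion (constant flow): PIP = Vt/C + R·V̇ + PEEP.
Vt/C = PIP − R·V̇ − PEEP = 31 − 13.9×0.9333 − 8 = 31 − 12.973 − 8 = 10.027 cmH2O.
C = Vt / 10.027 = 340 / 10.027 = 33.908 mL/cmH2O.

33.9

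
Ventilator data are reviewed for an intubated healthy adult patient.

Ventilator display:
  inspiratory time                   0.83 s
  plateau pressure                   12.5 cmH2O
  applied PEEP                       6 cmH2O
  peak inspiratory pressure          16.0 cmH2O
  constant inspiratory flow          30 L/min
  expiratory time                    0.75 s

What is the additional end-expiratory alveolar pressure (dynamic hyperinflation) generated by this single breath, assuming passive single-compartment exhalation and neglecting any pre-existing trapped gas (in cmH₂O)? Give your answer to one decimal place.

1.2

Flow: 30 L/min ÷ 60 = 0.5 L/s.
Vt = flow × Ti = 0.5 L/s × 0.83 s × 1000 mL/L = 415.0 mL.
R = (PIP − Pplat)/V̇ = (16.0 − 12.5) / 0.5 = 3.5/0.5 = 7.0 cmH2O·s/L.
C = Vt/(Pplat − PEEP) = 415.0 / (12.5 − 6) = 415.0/6.5 = 63.846 mL/cmH2O.
τ = R × C = 7.0 × 0.06385 L/cmH2O = 0.447 s.
Fraction remaining = e^(−Te/τ) = e^(−0.75/0.447) = 0.1868; trapped volume = 415.0 × 0.1868 = 77.522 mL.
Additional alveolar pressure from trapping ≈ V_trapped / C = 77.522 / 63.846 = 1.214 cmH2O.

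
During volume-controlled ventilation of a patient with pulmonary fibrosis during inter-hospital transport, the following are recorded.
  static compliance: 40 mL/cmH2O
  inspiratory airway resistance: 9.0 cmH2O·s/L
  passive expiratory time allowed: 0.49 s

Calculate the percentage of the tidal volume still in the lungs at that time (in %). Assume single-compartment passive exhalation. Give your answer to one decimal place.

τ = R × C = 9.0 × 40 mL/cmH2O = 9.0 × 0.040 L/cmH2O = 0.36 s.
Passive exhalation: V(t)/V₀ = e^(−t/τ) = e^(−0.49/0.36) = 0.2564.
Fraction remaining = 0.2564 → 25.64%.

25.6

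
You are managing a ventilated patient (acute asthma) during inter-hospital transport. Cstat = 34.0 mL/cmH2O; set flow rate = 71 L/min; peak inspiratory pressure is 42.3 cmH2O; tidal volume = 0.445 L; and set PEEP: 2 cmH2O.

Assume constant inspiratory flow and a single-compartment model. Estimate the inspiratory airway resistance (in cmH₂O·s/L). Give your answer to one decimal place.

Flow: 71 L/min ÷ 60 = 1.1833 L/s.
Equation of motion (constant flow): PIP = Vt/C + R·V̇ + PEEP.
R·V̇ = PIP − Vt/C − PEEP = 42.3 − 445/34.0 − 2 = 42.3 − 13.088 − 2 = 27.212 cmH2O.
R = 27.212 / 1.1833 = 22.997 cmH2O·s/L.

23.0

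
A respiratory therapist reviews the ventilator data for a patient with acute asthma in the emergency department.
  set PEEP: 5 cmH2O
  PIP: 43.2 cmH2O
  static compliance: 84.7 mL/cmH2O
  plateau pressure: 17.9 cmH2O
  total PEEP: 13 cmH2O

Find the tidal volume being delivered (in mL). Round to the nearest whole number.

End-expiratory occlusion gives total PEEP = 13 cmH2O (intrinsic PEEP = 13 − 5 = 8). Use total PEEP for the elastic gradient.
Vt = Cstat × (Pplat − PEEPtotal) = 84.7 × (17.9 − 13) = 84.7 × 4.9 = 415.03 mL.

415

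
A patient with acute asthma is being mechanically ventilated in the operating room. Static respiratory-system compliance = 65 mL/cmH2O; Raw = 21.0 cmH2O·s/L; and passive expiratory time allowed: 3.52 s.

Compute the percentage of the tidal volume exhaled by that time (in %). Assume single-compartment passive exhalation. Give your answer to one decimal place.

τ = R × C = 21.0 × 65 mL/cmH2O = 21.0 × 0.065 L/cmH2O = 1.365 s.
Passive exhalation: V(t)/V₀ = e^(−t/τ) = e^(−3.52/1.365) = 0.07587.
Fraction exhaled = 1 − 0.07587 = 0.9241 → 92.41%.

92.4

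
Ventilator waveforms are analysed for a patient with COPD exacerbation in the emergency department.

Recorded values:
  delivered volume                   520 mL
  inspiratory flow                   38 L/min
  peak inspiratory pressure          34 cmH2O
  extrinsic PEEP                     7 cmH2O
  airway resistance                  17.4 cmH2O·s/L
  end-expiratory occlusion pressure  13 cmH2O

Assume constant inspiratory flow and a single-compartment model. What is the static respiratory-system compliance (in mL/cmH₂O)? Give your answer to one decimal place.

52.1

Flow: 38 L/min ÷ 60 = 0.6333 L/s.
Total PEEP = 13 cmH2O (set 7 + intrinsic 6); this is the baseline alveolar pressure.
Equation of motion (constant flow): PIP = Vt/C + R·V̇ + PEEP.
Vt/C = PIP − R·V̇ − PEEP = 34 − 17.4×0.6333 − 13 = 34 − 11.019 − 13 = 9.981 cmH2O.
C = Vt / 9.981 = 520 / 9.981 = 52.099 mL/cmH2O.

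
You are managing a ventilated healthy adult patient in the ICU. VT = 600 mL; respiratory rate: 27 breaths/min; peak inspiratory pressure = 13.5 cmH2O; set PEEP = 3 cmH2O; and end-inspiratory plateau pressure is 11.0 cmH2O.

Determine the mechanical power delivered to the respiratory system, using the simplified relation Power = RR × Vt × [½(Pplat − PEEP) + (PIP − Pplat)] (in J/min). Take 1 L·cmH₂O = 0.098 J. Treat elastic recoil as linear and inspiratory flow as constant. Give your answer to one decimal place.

Per-breath work = Vt × [½(Pplat−PEEP) + (PIP−Pplat)] = 0.600 × [0.5×8.0 + 2.5] = 0.600 × 6.5 = 3.9 L·cmH2O.
Power = 27 × 3.9 = 105.3 L·cmH2O/min.
× 0.098 J/(L·cmH2O) → 10.319 J/min.

10.3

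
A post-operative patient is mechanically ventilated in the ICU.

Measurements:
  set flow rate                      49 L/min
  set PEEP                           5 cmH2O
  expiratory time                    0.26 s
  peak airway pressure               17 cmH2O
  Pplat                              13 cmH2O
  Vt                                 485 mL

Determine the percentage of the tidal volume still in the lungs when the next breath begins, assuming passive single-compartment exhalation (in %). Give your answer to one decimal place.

41.7

Flow: 49 L/min ÷ 60 = 0.8167 L/s.
R = (PIP − Pplat)/V̇ = (17 − 13) / 0.8167 = 4.0/0.8167 = 4.898 cmH2O·s/L.
C = Vt/(Pplat − PEEP) = 485.0 / (13 − 5) = 485.0/8.0 = 60.625 mL/cmH2O.
τ = R × C = 4.898 × 0.06063 L/cmH2O = 0.297 s.
Fraction remaining at end-expiration = e^(−Te/τ) = e^(−0.26/0.297) = 0.4167 → 41.67%.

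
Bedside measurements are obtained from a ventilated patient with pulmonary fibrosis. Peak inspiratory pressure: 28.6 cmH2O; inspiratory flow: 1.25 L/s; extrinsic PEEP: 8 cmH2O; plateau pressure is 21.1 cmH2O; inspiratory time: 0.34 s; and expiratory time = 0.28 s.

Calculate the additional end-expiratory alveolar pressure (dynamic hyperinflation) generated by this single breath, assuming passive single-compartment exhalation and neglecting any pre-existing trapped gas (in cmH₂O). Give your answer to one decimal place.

Vt = flow × Ti = 1.25 L/s × 0.34 s × 1000 mL/L = 425.0 mL.
R = (PIP − Pplat)/V̇ = (28.6 − 21.1) / 1.25 = 7.5/1.25 = 6.0 cmH2O·s/L.
C = Vt/(Pplat − PEEP) = 425.0 / (21.1 − 8) = 425.0/13.1 = 32.443 mL/cmH2O.
τ = R × C = 6.0 × 0.03244 L/cmH2O = 0.1946 s.
Fraction remaining = e^(−Te/τ) = e^(−0.28/0.1946) = 0.2372; trapped volume = 425.0 × 0.2372 = 100.81 mL.
Additional alveolar pressure from trapping ≈ V_trapped / C = 100.81 / 32.443 = 3.107 cmH2O.

3.1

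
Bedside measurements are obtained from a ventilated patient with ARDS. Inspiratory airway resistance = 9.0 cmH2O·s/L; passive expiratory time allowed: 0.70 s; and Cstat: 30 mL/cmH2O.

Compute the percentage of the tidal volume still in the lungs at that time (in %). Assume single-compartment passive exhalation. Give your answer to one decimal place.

7.5

τ = R × C = 9.0 × 30 mL/cmH2O = 9.0 × 0.030 L/cmH2O = 0.27 s.
Passive exhalation: V(t)/V₀ = e^(−t/τ) = e^(−0.70/0.27) = 0.07483.
Fraction remaining = 0.07483 → 7.483%.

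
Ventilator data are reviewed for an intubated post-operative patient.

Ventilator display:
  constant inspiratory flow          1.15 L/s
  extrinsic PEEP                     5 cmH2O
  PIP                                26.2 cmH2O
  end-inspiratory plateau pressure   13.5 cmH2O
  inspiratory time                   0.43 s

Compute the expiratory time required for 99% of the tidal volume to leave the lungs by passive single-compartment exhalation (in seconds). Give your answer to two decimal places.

2.96

Vt = flow × Ti = 1.15 L/s × 0.43 s × 1000 mL/L = 494.5 mL.
R = (PIP − Pplat)/V̇ = (26.2 − 13.5) / 1.15 = 12.7/1.15 = 11.043 cmH2O·s/L.
C = Vt/(Pplat − PEEP) = 494.5 / (13.5 − 5) = 494.5/8.5 = 58.176 mL/cmH2O.
τ = R × C = 11.043 × 0.05818 L/cmH2O = 0.6425 s.
t = −τ·ln(1 − 0.99) = −0.6425·ln(0.01) = 2.959 s.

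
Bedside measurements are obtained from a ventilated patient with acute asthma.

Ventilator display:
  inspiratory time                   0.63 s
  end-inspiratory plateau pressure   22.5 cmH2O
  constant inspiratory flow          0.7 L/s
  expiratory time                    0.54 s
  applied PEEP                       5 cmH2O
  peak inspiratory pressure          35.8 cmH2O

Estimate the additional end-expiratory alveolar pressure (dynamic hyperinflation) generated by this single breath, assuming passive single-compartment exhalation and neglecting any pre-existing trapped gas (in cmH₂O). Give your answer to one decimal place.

Vt = flow × Ti = 0.7 L/s × 0.63 s × 1000 mL/L = 441.0 mL.
R = (PIP − Pplat)/V̇ = (35.8 − 22.5) / 0.7 = 13.3/0.7 = 19.0 cmH2O·s/L.
C = Vt/(Pplat − PEEP) = 441.0 / (22.5 − 5) = 441.0/17.5 = 25.2 mL/cmH2O.
τ = R × C = 19.0 × 0.0252 L/cmH2O = 0.4788 s.
Fraction remaining = e^(−Te/τ) = e^(−0.54/0.4788) = 0.3237; trapped volume = 441.0 × 0.3237 = 142.75 mL.
Additional alveolar pressure from trapping ≈ V_trapped / C = 142.75 / 25.2 = 5.665 cmH2O.

5.7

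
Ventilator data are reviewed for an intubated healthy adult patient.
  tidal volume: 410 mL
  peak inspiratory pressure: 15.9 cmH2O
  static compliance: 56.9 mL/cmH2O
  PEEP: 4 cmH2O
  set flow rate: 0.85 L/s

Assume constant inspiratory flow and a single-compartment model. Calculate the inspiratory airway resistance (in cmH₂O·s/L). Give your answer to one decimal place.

Equation of motion (constant flow): PIP = Vt/C + R·V̇ + PEEP.
R·V̇ = PIP − Vt/C − PEEP = 15.9 − 410/56.9 − 4 = 15.9 − 7.206 − 4 = 4.694 cmH2O.
R = 4.694 / 0.85 = 5.522 cmH2O·s/L.

5.5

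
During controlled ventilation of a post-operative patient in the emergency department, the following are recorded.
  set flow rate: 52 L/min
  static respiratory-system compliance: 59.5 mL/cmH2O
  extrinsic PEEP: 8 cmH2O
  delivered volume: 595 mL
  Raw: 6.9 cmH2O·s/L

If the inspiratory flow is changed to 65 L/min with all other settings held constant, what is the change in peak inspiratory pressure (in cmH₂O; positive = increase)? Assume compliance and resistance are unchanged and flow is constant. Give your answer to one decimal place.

Flow: 52 L/min ÷ 60 = 0.8667 L/s.
New flow: 65 L/min ÷ 60 = 1.0833 L/s.
PIP = Vt/C + R·V̇ + PEEP (constant-flow equation of motion).
Only the resistive term changes: ΔPIP = R × ΔV̇ = 6.9 × (1.0833 − 0.8667) = 6.9 × 0.2166 = 1.495 cmH2O.

1.5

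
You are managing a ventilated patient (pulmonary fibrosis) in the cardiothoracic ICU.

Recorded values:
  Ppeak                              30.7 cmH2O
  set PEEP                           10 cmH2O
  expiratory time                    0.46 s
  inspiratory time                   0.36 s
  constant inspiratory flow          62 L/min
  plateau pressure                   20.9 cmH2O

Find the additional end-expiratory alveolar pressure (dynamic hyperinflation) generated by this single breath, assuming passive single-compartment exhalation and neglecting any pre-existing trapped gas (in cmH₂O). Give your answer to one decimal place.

Flow: 62 L/min ÷ 60 = 1.0333 L/s.
Vt = flow × Ti = 1.0333 L/s × 0.36 s × 1000 mL/L = 371.99 mL.
R = (PIP − Pplat)/V̇ = (30.7 − 20.9) / 1.0333 = 9.8/1.0333 = 9.484 cmH2O·s/L.
C = Vt/(Pplat − PEEP) = 371.99 / (20.9 − 10) = 371.99/10.9 = 34.128 mL/cmH2O.
τ = R × C = 9.484 × 0.03413 L/cmH2O = 0.3237 s.
Fraction remaining = e^(−Te/τ) = e^(−0.46/0.3237) = 0.2415; trapped volume = 371.99 × 0.2415 = 89.836 mL.
Additional alveolar pressure from trapping ≈ V_trapped / C = 89.836 / 34.128 = 2.632 cmH2O.

2.6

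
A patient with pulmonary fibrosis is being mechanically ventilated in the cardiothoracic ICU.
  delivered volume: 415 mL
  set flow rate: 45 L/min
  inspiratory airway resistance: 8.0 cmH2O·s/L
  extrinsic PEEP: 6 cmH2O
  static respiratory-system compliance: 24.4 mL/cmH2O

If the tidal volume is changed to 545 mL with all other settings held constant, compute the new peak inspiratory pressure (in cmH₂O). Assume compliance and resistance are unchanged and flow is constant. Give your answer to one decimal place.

Flow: 45 L/min ÷ 60 = 0.75 L/s.
PIP = Vt/C + R·V̇ + PEEP (constant-flow equation of motion).
Only the elastic term changes: ΔPIP = ΔVt / C = (545 − 415) / 24.4 = 5.328 cmH2O.
Original PIP = 415/24.4 + 8.0×0.75 + 6 = 29.008 cmH2O; new PIP = 29.008 + (5.328) = 34.336 cmH2O.

34.3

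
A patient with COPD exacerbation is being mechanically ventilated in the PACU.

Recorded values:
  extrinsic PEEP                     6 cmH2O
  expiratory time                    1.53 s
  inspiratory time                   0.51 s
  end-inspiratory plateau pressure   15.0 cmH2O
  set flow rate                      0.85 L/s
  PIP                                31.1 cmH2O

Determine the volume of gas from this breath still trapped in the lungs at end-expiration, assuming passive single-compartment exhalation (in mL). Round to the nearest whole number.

Vt = flow × Ti = 0.85 L/s × 0.51 s × 1000 mL/L = 433.5 mL.
R = (PIP − Pplat)/V̇ = (31.1 − 15.0) / 0.85 = 16.1/0.85 = 18.941 cmH2O·s/L.
C = Vt/(Pplat − PEEP) = 433.5 / (15.0 − 6) = 433.5/9.0 = 48.167 mL/cmH2O.
τ = R × C = 18.941 × 0.04817 L/cmH2O = 0.9124 s.
Fraction remaining = e^(−Te/τ) = e^(−1.53/0.9124) = 0.187.
Trapped volume = 433.5 × 0.187 = 81.065 mL.

81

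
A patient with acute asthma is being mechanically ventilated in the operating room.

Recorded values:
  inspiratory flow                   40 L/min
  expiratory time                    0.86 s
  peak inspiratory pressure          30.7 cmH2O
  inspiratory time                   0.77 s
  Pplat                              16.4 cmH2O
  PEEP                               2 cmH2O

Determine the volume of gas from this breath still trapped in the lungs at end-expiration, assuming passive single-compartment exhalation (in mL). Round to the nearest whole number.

Flow: 40 L/min ÷ 60 = 0.6667 L/s.
Vt = flow × Ti = 0.6667 L/s × 0.77 s × 1000 mL/L = 513.36 mL.
R = (PIP − Pplat)/V̇ = (30.7 − 16.4) / 0.6667 = 14.3/0.6667 = 21.449 cmH2O·s/L.
C = Vt/(Pplat − PEEP) = 513.36 / (16.4 − 2) = 513.36/14.4 = 35.65 mL/cmH2O.
τ = R × C = 21.449 × 0.03565 L/cmH2O = 0.7647 s.
Fraction remaining = e^(−Te/τ) = e^(−0.86/0.7647) = 0.3248.
Trapped volume = 513.36 × 0.3248 = 166.74 mL.

167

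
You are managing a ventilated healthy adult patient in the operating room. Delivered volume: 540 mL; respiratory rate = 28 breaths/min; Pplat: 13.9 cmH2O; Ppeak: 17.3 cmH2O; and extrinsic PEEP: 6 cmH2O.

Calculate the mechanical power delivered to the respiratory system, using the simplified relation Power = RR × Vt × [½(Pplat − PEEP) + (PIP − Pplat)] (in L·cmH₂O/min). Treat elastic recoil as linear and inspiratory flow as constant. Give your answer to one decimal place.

111.1

Per-breath work = Vt × [½(Pplat−PEEP) + (PIP−Pplat)] = 0.540 × [0.5×7.9 + 3.4] = 0.540 × 7.35 = 3.969 L·cmH2O.
Power = 28 × 3.969 = 111.13 L·cmH2O/min.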